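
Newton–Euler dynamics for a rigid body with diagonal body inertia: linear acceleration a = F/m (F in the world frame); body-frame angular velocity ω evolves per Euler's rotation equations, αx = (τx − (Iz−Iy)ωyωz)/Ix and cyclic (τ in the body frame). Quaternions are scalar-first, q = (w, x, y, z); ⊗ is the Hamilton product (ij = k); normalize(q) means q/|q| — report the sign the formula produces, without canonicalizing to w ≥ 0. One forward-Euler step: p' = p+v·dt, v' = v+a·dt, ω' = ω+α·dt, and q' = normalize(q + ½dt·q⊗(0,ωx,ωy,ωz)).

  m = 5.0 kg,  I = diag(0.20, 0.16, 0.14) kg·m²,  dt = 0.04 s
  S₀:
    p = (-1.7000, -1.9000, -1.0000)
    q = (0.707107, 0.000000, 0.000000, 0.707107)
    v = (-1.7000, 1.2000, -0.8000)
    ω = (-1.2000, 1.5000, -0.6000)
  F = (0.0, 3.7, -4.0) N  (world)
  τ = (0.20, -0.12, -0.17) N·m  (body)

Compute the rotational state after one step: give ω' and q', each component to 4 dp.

ω' = (-1.1636, 1.4592, -0.6691)
q' = (0.7150, -0.0382, 0.0042, 0.6981)

gyro term ω×Iω = (0.0180, 0.0432, 0.0720)
(τ − ω×Iω)/I = (0.9100, -1.0200, -1.7286)
ω' = ω + α·dt = (-1.1636, 1.4592, -0.6691)
q⊗(0,ω) = (0.4242642, -1.9091889, 0.2121321, -0.4242642)
q + ½dt·q⊗(0,ω), renormalized = (0.7150, -0.0382, 0.0042, 0.6981)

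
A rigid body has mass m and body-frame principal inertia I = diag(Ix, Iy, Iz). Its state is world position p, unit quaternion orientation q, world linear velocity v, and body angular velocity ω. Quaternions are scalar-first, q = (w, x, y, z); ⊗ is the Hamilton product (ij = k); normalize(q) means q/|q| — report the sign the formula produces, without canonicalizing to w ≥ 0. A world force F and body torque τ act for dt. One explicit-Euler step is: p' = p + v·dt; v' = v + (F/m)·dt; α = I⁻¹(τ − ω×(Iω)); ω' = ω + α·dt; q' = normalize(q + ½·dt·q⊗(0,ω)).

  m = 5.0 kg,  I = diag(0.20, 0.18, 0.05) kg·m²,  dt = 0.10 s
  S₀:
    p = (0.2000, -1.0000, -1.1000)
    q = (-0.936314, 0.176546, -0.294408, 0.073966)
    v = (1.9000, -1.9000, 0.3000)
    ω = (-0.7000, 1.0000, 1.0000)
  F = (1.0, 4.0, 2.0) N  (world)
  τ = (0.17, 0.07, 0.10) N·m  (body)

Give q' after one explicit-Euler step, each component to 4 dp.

2q̇ = q⊗(0,ω) = (0.3440242, 0.2870458, -1.1646362, -0.9658536)
updated quaternion q' = (-0.9163, 0.1903, -0.3515, 0.0256)

q' = (-0.9163, 0.1903, -0.3515, 0.0256)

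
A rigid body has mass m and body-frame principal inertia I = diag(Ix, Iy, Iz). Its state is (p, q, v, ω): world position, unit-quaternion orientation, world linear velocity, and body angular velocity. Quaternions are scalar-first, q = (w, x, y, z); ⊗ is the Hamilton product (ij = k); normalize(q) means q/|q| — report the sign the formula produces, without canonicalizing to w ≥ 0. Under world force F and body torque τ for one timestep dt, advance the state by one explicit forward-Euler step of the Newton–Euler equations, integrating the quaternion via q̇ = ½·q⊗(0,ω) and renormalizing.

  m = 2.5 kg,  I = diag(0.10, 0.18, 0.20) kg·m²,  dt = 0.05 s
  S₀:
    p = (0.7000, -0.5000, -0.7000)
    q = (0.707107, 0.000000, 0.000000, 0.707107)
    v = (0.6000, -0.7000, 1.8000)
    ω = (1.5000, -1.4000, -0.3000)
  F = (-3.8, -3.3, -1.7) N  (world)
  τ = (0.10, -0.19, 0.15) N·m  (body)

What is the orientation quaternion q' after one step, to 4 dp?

q' = (0.7115, 0.0512, 0.0018, 0.7009)

Hamilton product q⊗(0,ω) = (0.2121321, 2.0506103, 0.0707107, -0.2121321)
q + ½dt·q⊗(0,ω), renormalized = (0.7115, 0.0512, 0.0018, 0.7009)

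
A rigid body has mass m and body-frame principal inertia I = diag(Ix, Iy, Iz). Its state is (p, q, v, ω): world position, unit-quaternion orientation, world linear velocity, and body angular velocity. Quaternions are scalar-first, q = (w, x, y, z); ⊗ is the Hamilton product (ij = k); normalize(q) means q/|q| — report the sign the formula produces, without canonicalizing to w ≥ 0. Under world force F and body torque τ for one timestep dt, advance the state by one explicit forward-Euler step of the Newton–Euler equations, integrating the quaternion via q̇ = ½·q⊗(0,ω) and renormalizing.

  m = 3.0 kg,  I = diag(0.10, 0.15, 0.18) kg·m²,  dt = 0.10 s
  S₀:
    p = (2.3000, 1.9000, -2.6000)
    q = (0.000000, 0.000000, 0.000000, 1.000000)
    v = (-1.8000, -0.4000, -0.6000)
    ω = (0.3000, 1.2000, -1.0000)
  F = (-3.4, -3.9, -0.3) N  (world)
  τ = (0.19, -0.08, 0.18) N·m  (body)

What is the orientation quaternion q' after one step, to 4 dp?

q' = (0.0498, -0.0598, 0.0150, 0.9969)

q⊗(0,ω) = (1.0000000, -1.2000000, 0.3000000, 0.0000000)
q + ½dt·q⊗(0,ω), renormalized = (0.0498, -0.0598, 0.0150, 0.9969)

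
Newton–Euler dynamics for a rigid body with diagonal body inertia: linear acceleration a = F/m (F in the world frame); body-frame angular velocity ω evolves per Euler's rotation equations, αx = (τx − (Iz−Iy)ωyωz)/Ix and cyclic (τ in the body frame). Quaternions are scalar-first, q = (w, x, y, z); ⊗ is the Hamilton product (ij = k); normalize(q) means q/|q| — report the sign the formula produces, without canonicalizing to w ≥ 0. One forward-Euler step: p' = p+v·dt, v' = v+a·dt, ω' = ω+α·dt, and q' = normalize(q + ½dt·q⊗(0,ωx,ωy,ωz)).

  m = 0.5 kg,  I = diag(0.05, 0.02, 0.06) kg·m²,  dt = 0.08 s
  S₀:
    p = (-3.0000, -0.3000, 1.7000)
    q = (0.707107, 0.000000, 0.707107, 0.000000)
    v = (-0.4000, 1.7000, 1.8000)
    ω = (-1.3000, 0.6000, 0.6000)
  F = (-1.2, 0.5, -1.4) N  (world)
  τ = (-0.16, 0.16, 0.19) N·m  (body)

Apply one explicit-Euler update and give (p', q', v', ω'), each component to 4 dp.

p' = (-3.0320, -0.1640, 1.8440)
q' = (0.6888, -0.0198, 0.7227, 0.0536)
v' = (-0.5920, 1.7800, 1.5760)
ω' = (-1.5790, 1.2088, 0.8221)

linear accel F/m = (-2.4000, 1.0000, -2.8000)
new position p' = (-3.0320, -0.1640, 1.8440)
v + (F/m)dt = (-0.5920, 1.7800, 1.5760)
precession coupling ω×(Iω) = (0.0144, 0.0078, 0.0234)
α = I⁻¹(τ − ω×Iω) = (-3.4880, 7.6100, 2.7767)
new body rate ω' = (-1.5790, 1.2088, 0.8221)
2q̇ = q⊗(0,ω) = (-0.4242642, -0.4949749, 0.4242642, 1.3435033)
updated quaternion q' = (0.6888, -0.0198, 0.7227, 0.0536)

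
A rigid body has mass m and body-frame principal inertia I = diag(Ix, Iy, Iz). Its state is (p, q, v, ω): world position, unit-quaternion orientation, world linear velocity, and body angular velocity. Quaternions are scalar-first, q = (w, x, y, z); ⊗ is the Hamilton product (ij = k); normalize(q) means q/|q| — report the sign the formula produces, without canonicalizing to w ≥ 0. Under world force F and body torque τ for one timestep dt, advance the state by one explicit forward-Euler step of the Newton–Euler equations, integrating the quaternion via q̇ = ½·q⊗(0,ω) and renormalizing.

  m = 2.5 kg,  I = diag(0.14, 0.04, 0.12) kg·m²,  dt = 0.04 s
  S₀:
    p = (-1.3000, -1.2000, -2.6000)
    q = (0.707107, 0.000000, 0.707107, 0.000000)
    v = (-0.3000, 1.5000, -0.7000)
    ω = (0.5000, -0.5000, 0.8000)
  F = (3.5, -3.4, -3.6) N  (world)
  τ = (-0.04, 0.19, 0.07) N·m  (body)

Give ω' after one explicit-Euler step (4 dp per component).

ω' = (0.4977, -0.3180, 0.8150)

gyro term ω×Iω = (-0.0320, 0.0080, 0.0250)
α = I⁻¹(τ − ω×Iω) = (-0.0571, 4.5500, 0.3750)
ω' = ω + α·dt = (0.4977, -0.3180, 0.8150)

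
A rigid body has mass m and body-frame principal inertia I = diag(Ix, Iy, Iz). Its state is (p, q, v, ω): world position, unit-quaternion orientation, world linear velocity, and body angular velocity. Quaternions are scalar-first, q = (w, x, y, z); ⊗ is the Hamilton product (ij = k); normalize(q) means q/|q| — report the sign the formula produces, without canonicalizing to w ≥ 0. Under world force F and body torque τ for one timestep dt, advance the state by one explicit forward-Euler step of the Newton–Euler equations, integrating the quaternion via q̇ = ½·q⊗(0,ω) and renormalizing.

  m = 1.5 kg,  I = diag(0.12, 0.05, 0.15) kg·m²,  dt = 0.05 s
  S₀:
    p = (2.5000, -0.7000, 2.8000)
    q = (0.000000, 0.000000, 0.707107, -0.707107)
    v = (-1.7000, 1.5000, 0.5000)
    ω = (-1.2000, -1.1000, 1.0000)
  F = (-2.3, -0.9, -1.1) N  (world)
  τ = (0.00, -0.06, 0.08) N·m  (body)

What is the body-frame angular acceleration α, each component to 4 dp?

ω×(Iω) gyroscopic = (-0.1100, 0.0360, -0.0924)
α = I⁻¹(τ − ω×Iω) = (0.9167, -1.9200, 1.1493)

α = (0.9167, -1.9200, 1.1493)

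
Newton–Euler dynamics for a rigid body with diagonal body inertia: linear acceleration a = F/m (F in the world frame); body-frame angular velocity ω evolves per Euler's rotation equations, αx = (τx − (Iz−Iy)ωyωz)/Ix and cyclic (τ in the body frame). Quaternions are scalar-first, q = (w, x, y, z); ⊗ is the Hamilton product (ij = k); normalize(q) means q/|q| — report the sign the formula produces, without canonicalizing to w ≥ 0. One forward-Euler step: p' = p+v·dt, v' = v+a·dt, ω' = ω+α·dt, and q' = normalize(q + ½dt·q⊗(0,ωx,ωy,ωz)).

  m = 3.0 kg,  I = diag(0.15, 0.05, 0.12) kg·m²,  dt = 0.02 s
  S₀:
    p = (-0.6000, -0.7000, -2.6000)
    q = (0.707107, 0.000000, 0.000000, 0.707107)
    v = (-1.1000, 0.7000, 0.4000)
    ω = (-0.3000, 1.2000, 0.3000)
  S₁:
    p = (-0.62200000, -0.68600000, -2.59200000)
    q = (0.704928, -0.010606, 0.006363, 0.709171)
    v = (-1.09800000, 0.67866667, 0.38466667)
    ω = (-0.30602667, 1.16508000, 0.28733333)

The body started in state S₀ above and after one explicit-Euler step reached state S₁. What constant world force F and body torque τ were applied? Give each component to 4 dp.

F = (0.3000, -3.2000, -2.3000)
τ = (-0.0200, -0.0900, -0.0400)

v₁ − v₀ = (0.00200000, -0.02133333, -0.01533333)
F = m·Δv/dt = (0.3000, -3.2000, -2.3000)
rate change Δω = (-0.00602667, -0.03492000, -0.01266667)
I·α + gyro = (-0.0200, -0.0900, -0.0400)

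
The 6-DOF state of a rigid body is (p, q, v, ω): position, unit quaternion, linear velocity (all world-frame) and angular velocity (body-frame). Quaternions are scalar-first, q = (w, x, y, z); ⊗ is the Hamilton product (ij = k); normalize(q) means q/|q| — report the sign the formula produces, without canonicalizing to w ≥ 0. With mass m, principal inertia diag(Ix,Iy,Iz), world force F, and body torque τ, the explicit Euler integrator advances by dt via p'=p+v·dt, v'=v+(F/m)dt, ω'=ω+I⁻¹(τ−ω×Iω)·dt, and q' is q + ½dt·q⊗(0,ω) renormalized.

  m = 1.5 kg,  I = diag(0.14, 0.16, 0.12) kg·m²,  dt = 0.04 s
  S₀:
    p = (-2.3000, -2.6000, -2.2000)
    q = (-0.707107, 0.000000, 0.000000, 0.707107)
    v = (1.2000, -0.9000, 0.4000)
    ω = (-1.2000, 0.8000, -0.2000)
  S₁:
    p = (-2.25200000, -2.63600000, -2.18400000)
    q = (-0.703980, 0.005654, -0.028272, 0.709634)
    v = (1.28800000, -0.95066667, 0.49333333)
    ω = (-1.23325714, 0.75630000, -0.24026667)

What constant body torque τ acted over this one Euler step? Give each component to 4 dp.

rate change Δω = (-0.03325714, -0.04370000, -0.04026667)
precession coupling = (0.0064, 0.0048, -0.0192)
applied torque τ = (-0.1100, -0.1700, -0.1400)

τ = (-0.1100, -0.1700, -0.1400)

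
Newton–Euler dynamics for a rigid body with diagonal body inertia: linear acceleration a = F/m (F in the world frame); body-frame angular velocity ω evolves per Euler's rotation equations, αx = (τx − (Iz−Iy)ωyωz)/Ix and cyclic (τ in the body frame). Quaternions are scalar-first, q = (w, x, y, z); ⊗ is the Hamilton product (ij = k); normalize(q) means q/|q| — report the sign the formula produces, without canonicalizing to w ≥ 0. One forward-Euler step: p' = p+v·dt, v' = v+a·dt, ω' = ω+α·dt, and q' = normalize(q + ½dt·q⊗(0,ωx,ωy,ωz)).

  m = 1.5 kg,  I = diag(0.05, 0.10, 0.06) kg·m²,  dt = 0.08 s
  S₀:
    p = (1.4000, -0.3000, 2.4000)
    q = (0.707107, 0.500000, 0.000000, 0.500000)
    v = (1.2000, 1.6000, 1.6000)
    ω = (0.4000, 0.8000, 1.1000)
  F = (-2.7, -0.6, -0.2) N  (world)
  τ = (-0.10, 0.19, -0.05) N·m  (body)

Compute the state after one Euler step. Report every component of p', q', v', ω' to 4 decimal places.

gyro term ω×Iω = (-0.0352, -0.0044, 0.0160)
(τ − ω×Iω)/I = (-1.2960, 1.9440, -1.1000)
ω + α·dt = (0.2963, 0.9555, 1.0120)
Hamilton product q⊗(0,ω) = (-0.7500000, -0.1171572, 0.2156856, 1.1778177)
updated quaternion q' = (0.6760, 0.4945, 0.0086, 0.5462)
p + v·dt = (1.4960, -0.1720, 2.5280)
v + (F/m)dt = (1.0560, 1.5680, 1.5893)

p' = (1.4960, -0.1720, 2.5280)
q' = (0.6760, 0.4945, 0.0086, 0.5462)
v' = (1.0560, 1.5680, 1.5893)
ω' = (0.2963, 0.9555, 1.0120)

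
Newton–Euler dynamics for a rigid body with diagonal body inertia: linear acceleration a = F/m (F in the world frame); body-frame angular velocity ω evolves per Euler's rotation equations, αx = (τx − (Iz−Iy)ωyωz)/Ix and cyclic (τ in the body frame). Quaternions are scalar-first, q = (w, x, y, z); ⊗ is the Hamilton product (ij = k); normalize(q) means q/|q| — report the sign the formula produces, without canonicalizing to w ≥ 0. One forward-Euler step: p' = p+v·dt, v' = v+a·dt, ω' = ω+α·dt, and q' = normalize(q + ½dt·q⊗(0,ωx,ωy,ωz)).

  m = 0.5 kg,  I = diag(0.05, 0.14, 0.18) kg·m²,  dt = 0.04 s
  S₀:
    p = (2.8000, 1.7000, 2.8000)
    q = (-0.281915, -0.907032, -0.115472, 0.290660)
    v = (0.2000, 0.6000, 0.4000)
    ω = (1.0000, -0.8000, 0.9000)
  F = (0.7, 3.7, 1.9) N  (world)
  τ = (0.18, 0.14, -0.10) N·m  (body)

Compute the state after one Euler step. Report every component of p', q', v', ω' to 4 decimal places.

linear accel F/m = (1.4000, 7.4000, 3.8000)
new position p' = (2.8080, 1.7240, 2.8160)
new velocity v' = (0.2560, 0.8960, 0.5520)
(τ − ω×Iω)/I = (4.1760, 1.8357, -0.1556)
new body rate ω' = (1.1670, -0.7266, 0.8938)
2q̇ = q⊗(0,ω) = (0.5530604, -0.1533118, 1.3325208, 0.5873741)
q + ½dt·q⊗(0,ω), renormalized = (-0.2707, -0.9097, -0.0888, 0.3023)

p' = (2.8080, 1.7240, 2.8160)
q' = (-0.2707, -0.9097, -0.0888, 0.3023)
v' = (0.2560, 0.8960, 0.5520)
ω' = (1.1670, -0.7266, 0.8938)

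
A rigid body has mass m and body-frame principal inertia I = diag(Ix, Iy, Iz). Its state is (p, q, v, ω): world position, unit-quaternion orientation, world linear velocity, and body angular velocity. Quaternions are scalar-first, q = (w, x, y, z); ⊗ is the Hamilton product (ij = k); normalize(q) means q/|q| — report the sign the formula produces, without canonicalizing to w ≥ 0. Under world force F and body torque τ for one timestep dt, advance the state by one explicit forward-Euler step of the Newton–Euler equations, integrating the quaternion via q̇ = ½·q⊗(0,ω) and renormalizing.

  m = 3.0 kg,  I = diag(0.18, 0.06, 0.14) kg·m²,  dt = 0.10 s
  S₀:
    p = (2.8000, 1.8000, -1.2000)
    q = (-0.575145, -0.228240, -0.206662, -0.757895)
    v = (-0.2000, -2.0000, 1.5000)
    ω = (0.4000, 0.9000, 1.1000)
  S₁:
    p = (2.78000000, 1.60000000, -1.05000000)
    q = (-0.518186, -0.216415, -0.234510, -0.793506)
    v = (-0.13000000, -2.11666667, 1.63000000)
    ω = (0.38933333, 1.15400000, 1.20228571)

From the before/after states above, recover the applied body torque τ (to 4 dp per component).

rate change Δω = (-0.01066667, 0.25400000, 0.10228571)
τ = I·(Δω/dt) + ω₀×(Iω₀) = (0.0600, 0.1700, 0.1000)

τ = (0.0600, 0.1700, 0.1000)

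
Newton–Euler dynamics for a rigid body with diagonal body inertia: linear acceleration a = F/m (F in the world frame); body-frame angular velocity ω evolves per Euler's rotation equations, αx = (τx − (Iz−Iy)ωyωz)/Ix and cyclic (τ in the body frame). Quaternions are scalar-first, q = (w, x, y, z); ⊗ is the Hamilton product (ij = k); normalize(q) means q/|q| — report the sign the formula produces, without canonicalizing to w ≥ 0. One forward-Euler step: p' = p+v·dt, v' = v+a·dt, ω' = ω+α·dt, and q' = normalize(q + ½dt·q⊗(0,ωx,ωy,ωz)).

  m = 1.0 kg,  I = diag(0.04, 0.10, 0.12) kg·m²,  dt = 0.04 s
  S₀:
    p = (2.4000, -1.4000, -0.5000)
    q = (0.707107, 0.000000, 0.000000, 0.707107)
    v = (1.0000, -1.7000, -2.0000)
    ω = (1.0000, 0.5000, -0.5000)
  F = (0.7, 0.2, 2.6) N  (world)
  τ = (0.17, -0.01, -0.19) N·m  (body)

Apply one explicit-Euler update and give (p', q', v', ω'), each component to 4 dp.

ω×(Iω) gyroscopic = (-0.0050, 0.0400, 0.0300)
angular accel α = (4.3750, -0.5000, -1.8333)
ω + α·dt = (1.1750, 0.4800, -0.5733)
Hamilton product q⊗(0,ω) = (0.3535535, 0.3535535, 1.0606605, -0.3535535)
q + ½dt·q⊗(0,ω), renormalized = (0.7140, 0.0071, 0.0212, 0.6998)
p' = p + v·dt = (2.4400, -1.4680, -0.5800)
v + (F/m)dt = (1.0280, -1.6920, -1.8960)

p' = (2.4400, -1.4680, -0.5800)
q' = (0.7140, 0.0071, 0.0212, 0.6998)
v' = (1.0280, -1.6920, -1.8960)
ω' = (1.1750, 0.4800, -0.5733)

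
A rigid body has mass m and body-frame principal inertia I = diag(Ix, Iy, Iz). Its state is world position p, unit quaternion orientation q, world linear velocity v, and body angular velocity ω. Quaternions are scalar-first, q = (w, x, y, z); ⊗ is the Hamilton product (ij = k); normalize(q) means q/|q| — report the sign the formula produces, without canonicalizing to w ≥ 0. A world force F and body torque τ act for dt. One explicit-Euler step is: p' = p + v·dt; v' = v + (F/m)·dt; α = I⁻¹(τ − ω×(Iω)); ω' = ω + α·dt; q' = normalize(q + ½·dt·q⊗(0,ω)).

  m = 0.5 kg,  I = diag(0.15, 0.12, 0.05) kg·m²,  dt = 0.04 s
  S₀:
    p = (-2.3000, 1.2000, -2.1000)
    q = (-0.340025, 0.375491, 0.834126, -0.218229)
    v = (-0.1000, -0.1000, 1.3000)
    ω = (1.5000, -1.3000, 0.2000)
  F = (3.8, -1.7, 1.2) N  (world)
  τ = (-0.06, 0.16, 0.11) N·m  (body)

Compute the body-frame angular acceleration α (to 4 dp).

precession coupling ω×(Iω) = (0.0182, 0.0300, 0.0585)
angular accel α = (-0.5213, 1.0833, 1.0300)

α = (-0.5213, 1.0833, 1.0300)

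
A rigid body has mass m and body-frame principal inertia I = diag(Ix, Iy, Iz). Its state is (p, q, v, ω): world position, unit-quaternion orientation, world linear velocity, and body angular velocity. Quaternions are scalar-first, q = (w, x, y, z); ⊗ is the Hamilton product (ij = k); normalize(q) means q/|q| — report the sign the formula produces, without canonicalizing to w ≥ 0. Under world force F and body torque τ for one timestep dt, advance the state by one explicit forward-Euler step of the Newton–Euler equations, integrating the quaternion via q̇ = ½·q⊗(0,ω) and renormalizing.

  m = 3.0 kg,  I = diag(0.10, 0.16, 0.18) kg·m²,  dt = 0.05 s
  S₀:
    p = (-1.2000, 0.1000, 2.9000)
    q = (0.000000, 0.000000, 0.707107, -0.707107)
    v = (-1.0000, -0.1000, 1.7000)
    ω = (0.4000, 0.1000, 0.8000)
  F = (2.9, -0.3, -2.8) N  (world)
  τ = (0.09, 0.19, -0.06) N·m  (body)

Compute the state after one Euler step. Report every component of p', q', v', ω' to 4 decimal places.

p' = p + v·dt = (-1.2500, 0.0950, 2.9850)
v + (F/m)dt = (-0.9517, -0.1050, 1.6533)
gyro term ω×Iω = (0.0016, -0.0256, 0.0024)
α = I⁻¹(τ − ω×Iω) = (0.8840, 1.3475, -0.3467)
ω' = ω + α·dt = (0.4442, 0.1674, 0.7827)
Hamilton product q⊗(0,ω) = (0.4949749, 0.6363963, -0.2828428, -0.2828428)
updated quaternion q' = (0.0124, 0.0159, 0.6999, -0.7140)

p' = (-1.2500, 0.0950, 2.9850)
q' = (0.0124, 0.0159, 0.6999, -0.7140)
v' = (-0.9517, -0.1050, 1.6533)
ω' = (0.4442, 0.1674, 0.7827)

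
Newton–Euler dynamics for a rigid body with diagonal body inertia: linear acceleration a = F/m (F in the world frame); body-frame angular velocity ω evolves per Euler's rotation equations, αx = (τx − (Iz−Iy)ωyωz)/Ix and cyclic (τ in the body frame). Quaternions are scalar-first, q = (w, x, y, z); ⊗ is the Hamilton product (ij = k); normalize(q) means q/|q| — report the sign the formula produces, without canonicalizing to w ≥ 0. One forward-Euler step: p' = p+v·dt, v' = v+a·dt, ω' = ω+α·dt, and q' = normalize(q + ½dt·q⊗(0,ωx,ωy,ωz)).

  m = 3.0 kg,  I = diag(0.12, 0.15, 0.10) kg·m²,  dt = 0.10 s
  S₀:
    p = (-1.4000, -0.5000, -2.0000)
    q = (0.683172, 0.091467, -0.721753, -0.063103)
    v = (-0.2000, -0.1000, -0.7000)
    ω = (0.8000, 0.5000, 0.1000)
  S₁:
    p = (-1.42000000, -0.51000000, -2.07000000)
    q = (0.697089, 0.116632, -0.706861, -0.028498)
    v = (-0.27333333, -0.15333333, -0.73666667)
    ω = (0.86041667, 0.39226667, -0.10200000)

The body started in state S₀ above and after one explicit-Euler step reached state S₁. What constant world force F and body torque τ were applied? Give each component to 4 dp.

Δω = ω₁−ω₀ = (0.06041667, -0.10773333, -0.20200000)
ω₀×(Iω₀) = (-0.0025, 0.0016, 0.0120)
τ = I·(Δω/dt) + ω₀×(Iω₀) = (0.0700, -0.1600, -0.1900)
v₁ − v₀ = (-0.07333333, -0.05333333, -0.03666667)
F = m·Δv/dt = (-2.2000, -1.6000, -1.1000)

F = (-2.2000, -1.6000, -1.1000)
τ = (0.0700, -0.1600, -0.1900)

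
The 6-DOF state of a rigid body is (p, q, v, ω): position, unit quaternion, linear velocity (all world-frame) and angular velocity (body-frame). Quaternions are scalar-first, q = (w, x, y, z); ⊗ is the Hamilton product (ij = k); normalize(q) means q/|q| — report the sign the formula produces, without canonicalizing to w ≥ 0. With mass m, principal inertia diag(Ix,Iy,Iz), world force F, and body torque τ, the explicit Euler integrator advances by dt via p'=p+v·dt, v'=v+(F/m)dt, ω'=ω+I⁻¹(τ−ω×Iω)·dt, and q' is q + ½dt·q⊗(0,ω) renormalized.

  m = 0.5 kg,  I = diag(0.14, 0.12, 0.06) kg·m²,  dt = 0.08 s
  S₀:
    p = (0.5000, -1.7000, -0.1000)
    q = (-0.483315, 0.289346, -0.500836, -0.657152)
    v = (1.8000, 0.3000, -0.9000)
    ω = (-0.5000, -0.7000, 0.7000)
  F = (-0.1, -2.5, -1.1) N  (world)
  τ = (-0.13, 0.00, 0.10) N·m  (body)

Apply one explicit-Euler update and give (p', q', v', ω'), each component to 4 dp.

ω×(Iω) gyroscopic = (0.0294, -0.0280, -0.0070)
angular accel α = (-1.1386, 0.2333, 1.7833)
new body rate ω' = (-0.5911, -0.6813, 0.8427)
2q̇ = q⊗(0,ω) = (0.2540942, -0.5689341, 0.4643543, -0.7912807)
updated quaternion q' = (-0.4727, 0.2663, -0.4818, -0.6881)
p + v·dt = (0.6440, -1.6760, -0.1720)
v + (F/m)dt = (1.7840, -0.1000, -1.0760)

p' = (0.6440, -1.6760, -0.1720)
q' = (-0.4727, 0.2663, -0.4818, -0.6881)
v' = (1.7840, -0.1000, -1.0760)
ω' = (-0.5911, -0.6813, 0.8427)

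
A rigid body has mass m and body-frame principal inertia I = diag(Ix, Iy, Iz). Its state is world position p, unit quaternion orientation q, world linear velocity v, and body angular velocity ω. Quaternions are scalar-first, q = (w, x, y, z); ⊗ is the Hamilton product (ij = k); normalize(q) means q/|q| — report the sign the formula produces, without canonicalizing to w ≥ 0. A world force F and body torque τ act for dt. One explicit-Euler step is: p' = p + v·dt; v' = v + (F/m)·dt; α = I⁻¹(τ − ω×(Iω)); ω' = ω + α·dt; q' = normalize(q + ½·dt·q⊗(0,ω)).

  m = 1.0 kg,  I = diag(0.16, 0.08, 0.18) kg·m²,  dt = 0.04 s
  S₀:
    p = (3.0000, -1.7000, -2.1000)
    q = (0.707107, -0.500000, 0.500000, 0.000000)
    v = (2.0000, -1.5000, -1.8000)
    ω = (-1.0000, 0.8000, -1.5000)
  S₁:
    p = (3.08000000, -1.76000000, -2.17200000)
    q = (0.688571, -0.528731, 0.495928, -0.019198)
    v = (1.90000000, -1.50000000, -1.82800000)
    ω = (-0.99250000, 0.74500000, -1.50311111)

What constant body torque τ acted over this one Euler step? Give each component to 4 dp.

ω₁ − ω₀ = (0.00750000, -0.05500000, -0.00311111)
gyro term ω₀×Iω₀ = (-0.1200, -0.0300, 0.0640)
applied torque τ = (-0.0900, -0.1400, 0.0500)

τ = (-0.0900, -0.1400, 0.0500)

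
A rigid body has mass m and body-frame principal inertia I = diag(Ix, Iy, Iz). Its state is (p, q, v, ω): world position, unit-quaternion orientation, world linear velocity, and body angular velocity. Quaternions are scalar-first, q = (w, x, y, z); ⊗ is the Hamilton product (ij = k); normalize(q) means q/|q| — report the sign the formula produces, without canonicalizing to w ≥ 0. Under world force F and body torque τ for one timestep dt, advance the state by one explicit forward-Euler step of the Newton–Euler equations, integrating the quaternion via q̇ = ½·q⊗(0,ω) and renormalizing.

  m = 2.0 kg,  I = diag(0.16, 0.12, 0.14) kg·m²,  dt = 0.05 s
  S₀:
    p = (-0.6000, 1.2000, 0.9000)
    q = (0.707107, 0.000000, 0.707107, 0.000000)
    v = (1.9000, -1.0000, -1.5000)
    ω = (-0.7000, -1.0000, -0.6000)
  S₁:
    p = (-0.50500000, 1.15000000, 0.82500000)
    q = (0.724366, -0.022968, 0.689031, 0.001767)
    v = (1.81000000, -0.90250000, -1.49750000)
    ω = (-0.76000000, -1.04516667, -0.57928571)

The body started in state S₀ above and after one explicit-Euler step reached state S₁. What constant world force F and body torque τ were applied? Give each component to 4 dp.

F = (-3.6000, 3.9000, 0.1000)
τ = (-0.1800, -0.1000, 0.0300)

rate change Δω = (-0.06000000, -0.04516667, 0.02071429)
precession coupling = (0.0120, 0.0084, -0.0280)
I·α + gyro = (-0.1800, -0.1000, 0.0300)
Δv = v₁−v₀ = (-0.09000000, 0.09750000, 0.00250000)
F = m·Δv/dt = (-3.6000, 3.9000, 0.1000)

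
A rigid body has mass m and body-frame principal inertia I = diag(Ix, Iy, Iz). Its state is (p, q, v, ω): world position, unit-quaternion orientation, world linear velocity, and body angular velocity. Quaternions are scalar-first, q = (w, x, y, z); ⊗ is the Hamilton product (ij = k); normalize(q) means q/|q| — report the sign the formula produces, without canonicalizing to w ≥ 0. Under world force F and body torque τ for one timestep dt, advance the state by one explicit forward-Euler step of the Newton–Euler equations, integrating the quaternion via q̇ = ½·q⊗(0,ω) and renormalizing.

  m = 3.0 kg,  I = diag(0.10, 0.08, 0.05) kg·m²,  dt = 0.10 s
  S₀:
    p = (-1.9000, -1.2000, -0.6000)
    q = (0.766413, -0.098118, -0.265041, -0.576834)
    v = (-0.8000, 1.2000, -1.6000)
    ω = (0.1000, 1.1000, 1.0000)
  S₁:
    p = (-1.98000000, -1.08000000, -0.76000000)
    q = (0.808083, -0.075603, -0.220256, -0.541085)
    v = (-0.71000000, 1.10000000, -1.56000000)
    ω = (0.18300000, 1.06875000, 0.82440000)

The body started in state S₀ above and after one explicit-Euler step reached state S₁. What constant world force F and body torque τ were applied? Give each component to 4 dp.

F = (2.7000, -3.0000, 1.2000)
τ = (0.0500, -0.0200, -0.0900)

v₁ − v₀ = (0.09000000, -0.10000000, 0.04000000)
m·(v₁−v₀)/dt = (2.7000, -3.0000, 1.2000)
ω₁ − ω₀ = (0.08300000, -0.03125000, -0.17560000)
ω₀×(Iω₀) = (-0.0330, 0.0050, -0.0022)
applied torque τ = (0.0500, -0.0200, -0.0900)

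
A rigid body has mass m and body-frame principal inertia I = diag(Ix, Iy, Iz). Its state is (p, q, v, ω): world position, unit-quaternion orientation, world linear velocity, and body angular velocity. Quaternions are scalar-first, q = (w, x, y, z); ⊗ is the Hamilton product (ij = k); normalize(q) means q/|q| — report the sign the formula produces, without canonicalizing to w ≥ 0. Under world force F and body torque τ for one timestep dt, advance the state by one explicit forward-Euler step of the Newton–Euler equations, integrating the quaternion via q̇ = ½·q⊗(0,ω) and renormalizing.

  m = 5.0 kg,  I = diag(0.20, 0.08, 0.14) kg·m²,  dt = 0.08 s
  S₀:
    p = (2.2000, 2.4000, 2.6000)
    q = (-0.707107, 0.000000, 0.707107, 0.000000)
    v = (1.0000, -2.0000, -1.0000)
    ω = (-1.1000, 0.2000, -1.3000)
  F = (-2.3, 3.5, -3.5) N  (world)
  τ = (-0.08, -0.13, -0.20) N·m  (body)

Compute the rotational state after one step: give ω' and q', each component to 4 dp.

(τ − ω×Iω)/I = (-0.3220, -2.6975, -1.6171)
ω + α·dt = (-1.1258, -0.0158, -1.4294)
2q̇ = q⊗(0,ω) = (-0.1414214, -0.1414214, -0.1414214, 1.6970568)
q + ½dt·q⊗(0,ω), renormalized = (-0.7111, -0.0056, 0.6998, 0.0677)

ω' = (-1.1258, -0.0158, -1.4294)
q' = (-0.7111, -0.0056, 0.6998, 0.0677)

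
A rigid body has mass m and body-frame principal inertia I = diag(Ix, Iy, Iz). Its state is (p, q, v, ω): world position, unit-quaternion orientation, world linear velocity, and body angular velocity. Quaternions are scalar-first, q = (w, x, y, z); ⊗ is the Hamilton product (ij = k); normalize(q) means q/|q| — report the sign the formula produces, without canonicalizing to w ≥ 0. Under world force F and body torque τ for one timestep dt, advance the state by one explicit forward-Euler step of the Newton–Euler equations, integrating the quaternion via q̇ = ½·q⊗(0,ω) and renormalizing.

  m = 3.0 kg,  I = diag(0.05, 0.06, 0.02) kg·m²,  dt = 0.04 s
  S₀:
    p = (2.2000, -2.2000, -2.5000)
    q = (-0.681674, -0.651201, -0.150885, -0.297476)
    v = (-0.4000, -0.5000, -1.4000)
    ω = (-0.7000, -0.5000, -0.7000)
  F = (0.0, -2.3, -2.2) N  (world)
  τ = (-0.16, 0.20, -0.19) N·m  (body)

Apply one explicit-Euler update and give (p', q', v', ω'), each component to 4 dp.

ω×(Iω) gyroscopic = (-0.0140, 0.0147, 0.0035)
(τ − ω×Iω)/I = (-2.9200, 3.0883, -9.6750)
new body rate ω' = (-0.8168, -0.3765, -1.0870)
q⊗(0,ω) = (-0.7395164, 0.4340533, 0.0932295, 0.6971528)
q + ½dt·q⊗(0,ω), renormalized = (-0.6963, -0.6424, -0.1490, -0.2835)
p + v·dt = (2.1840, -2.2200, -2.5560)
v + (F/m)dt = (-0.4000, -0.5307, -1.4293)

p' = (2.1840, -2.2200, -2.5560)
q' = (-0.6963, -0.6424, -0.1490, -0.2835)
v' = (-0.4000, -0.5307, -1.4293)
ω' = (-0.8168, -0.3765, -1.0870)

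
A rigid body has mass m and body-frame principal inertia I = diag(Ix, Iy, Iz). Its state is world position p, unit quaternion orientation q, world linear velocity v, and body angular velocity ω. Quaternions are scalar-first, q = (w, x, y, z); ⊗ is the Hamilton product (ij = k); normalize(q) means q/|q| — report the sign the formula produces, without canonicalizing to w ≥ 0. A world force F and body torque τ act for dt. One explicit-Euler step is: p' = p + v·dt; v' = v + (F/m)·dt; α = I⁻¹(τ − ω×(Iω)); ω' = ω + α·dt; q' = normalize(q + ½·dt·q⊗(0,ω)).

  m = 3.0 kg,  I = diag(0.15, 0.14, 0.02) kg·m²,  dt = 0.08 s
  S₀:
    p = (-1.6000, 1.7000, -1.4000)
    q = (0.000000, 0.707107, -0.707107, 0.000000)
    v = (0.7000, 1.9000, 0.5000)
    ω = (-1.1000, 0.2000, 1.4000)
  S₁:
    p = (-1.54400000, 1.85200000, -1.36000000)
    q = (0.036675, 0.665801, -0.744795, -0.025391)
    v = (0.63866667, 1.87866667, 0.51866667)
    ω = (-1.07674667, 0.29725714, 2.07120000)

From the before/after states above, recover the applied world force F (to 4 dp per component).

Δv = v₁−v₀ = (-0.06133333, -0.02133333, 0.01866667)
m·(v₁−v₀)/dt = (-2.3000, -0.8000, 0.7000)

F = (-2.3000, -0.8000, 0.7000)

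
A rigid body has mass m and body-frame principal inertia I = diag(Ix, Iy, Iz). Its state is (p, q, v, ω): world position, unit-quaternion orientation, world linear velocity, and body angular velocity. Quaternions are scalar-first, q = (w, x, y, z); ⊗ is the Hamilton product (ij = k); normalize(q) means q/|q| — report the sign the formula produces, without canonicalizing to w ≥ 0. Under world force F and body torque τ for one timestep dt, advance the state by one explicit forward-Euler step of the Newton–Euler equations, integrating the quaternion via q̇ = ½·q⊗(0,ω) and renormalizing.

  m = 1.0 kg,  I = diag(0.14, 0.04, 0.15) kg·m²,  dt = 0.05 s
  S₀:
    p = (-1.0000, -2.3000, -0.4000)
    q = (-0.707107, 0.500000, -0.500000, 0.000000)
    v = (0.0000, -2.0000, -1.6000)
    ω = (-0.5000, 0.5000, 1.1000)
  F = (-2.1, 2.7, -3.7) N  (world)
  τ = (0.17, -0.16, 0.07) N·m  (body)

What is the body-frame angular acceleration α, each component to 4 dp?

precession coupling ω×(Iω) = (0.0605, 0.0055, 0.0250)
(τ − ω×Iω)/I = (0.7821, -4.1375, 0.3000)

α = (0.7821, -4.1375, 0.3000)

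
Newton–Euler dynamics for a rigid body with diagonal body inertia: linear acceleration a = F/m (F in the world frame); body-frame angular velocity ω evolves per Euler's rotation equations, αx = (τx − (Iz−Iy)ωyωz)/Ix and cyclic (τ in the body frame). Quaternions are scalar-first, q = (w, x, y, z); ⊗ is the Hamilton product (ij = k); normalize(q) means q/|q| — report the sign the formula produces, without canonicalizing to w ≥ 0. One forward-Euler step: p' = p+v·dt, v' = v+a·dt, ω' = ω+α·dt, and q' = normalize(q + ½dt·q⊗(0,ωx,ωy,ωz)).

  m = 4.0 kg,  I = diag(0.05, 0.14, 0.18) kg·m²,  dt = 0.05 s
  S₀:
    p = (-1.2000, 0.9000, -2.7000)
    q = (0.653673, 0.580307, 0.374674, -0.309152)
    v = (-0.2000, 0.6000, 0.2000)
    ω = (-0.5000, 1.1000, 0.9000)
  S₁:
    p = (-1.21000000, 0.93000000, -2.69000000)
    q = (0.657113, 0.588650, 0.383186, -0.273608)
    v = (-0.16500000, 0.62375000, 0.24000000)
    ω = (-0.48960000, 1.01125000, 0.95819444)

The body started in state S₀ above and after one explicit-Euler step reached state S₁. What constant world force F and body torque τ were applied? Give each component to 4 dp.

Δv = v₁−v₀ = (0.03500000, 0.02375000, 0.04000000)
F = m·Δv/dt = (2.8000, 1.9000, 3.2000)
rate change Δω = (0.01040000, -0.08875000, 0.05819444)
gyro term ω₀×Iω₀ = (0.0396, 0.0585, -0.0495)
applied torque τ = (0.0500, -0.1900, 0.1600)

F = (2.8000, 1.9000, 3.2000)
τ = (0.0500, -0.1900, 0.1600)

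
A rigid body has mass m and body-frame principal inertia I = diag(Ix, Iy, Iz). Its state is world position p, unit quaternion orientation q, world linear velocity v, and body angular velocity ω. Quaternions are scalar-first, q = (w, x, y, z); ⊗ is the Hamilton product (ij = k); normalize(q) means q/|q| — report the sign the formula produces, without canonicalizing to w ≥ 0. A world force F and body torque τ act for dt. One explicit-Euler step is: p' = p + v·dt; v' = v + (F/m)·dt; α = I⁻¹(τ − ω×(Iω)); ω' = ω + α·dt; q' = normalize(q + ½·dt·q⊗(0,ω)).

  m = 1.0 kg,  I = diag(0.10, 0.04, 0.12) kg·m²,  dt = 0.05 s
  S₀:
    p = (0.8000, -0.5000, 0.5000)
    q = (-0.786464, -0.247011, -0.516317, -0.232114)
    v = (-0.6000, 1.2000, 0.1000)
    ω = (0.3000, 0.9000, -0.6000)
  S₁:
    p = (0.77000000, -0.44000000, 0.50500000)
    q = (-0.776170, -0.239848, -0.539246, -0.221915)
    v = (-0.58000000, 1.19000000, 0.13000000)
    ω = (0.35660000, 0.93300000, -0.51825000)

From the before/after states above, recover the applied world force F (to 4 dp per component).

velocity change Δv = (0.02000000, -0.01000000, 0.03000000)
applied force F = (0.4000, -0.2000, 0.6000)

F = (0.4000, -0.2000, 0.6000)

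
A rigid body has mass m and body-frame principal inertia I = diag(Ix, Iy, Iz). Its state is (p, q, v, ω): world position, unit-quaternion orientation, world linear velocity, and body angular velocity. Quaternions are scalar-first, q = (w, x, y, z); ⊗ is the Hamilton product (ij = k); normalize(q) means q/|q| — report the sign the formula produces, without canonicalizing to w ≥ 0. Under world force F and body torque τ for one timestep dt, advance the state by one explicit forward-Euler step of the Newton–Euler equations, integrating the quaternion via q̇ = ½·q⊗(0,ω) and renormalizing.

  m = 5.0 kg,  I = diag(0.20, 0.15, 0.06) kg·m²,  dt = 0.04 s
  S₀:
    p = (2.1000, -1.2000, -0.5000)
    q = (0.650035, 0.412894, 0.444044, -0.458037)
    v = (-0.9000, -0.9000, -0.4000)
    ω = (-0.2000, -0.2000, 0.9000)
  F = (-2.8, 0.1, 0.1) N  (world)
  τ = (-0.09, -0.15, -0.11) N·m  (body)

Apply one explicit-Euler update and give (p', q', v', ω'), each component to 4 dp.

p' = (2.0640, -1.2360, -0.5160)
q' = (0.6616, 0.4164, 0.4358, -0.4461)
v' = (-0.9224, -0.8992, -0.3992)
ω' = (-0.2212, -0.2333, 0.8280)

a = F/m = (-0.5600, 0.0200, 0.0200)
p + v·dt = (2.0640, -1.2360, -0.5160)
v' = v + a·dt = (-0.9224, -0.8992, -0.3992)
gyro term ω×Iω = (0.0162, -0.0252, -0.0020)
angular accel α = (-0.5310, -0.8320, -1.8000)
ω + α·dt = (-0.2212, -0.2333, 0.8280)
Hamilton product q⊗(0,ω) = (0.5836209, 0.1780252, -0.4100042, 0.5912615)
updated quaternion q' = (0.6616, 0.4164, 0.4358, -0.4461)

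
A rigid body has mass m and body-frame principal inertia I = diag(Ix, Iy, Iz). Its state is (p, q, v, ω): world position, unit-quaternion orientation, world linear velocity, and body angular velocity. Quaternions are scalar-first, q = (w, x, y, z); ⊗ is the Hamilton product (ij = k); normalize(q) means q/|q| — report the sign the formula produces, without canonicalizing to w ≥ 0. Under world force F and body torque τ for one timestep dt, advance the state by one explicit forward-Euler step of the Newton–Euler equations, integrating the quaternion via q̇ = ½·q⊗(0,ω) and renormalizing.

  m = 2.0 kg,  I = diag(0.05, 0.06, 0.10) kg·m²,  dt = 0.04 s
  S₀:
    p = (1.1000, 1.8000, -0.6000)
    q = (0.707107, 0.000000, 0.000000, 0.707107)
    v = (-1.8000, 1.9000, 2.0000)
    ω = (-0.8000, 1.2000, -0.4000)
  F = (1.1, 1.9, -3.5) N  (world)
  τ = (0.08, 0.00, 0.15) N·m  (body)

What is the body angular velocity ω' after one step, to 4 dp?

angular accel α = (1.9840, 0.2667, 1.5960)
ω' = ω + α·dt = (-0.7206, 1.2107, -0.3362)

ω' = (-0.7206, 1.2107, -0.3362)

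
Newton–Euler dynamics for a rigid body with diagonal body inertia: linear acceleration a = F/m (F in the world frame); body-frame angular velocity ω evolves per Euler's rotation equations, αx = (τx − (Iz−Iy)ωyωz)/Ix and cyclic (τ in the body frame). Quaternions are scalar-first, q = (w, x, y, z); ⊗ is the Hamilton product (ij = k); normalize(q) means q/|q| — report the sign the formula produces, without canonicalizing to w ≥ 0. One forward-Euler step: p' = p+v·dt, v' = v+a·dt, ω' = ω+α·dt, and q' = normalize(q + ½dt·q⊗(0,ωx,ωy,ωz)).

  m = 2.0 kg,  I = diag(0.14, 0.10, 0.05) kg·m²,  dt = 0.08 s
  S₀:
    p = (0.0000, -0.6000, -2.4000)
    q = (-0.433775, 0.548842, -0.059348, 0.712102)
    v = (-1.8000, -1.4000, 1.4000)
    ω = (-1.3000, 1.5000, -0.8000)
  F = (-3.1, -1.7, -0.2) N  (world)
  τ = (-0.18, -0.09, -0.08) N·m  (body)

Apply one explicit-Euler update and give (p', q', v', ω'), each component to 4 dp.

p' = (-0.1440, -0.7120, -2.2880)
q' = (-0.3775, 0.5286, -0.1045, 0.7531)
v' = (-1.9240, -1.4680, 1.3920)
ω' = (-1.4371, 1.3531, -1.0528)

angular accel α = (-1.7143, -1.8360, -3.1600)
ω + α·dt = (-1.4371, 1.3531, -1.0528)
Hamilton product q⊗(0,ω) = (1.3721982, -0.4567671, -1.1373215, 1.0931306)
q + ½dt·q⊗(0,ω), renormalized = (-0.3775, 0.5286, -0.1045, 0.7531)
linear accel F/m = (-1.5500, -0.8500, -0.1000)
new position p' = (-0.1440, -0.7120, -2.2880)
new velocity v' = (-1.9240, -1.4680, 1.3920)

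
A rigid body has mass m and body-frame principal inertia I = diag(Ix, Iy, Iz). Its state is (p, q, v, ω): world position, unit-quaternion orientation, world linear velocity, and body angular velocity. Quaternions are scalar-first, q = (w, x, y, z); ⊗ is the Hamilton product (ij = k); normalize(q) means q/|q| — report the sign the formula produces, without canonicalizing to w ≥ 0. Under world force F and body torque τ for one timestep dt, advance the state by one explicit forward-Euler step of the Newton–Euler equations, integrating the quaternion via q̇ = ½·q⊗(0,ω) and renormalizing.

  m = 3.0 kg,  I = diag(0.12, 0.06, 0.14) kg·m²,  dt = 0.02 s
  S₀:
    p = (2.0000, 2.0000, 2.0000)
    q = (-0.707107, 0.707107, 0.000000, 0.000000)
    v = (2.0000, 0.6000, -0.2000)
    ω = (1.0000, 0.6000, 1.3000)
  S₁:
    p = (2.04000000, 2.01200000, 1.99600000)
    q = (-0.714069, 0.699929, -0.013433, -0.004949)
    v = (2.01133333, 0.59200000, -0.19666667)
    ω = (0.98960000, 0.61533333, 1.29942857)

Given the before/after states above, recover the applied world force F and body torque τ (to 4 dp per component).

Δω = ω₁−ω₀ = (-0.01040000, 0.01533333, -0.00057143)
gyro term ω₀×Iω₀ = (0.0624, -0.0260, -0.0360)
τ = I·(Δω/dt) + ω₀×(Iω₀) = (0.0000, 0.0200, -0.0400)
velocity change Δv = (0.01133333, -0.00800000, 0.00333333)
F = m·Δv/dt = (1.7000, -1.2000, 0.5000)

F = (1.7000, -1.2000, 0.5000)
τ = (0.0000, 0.0200, -0.0400)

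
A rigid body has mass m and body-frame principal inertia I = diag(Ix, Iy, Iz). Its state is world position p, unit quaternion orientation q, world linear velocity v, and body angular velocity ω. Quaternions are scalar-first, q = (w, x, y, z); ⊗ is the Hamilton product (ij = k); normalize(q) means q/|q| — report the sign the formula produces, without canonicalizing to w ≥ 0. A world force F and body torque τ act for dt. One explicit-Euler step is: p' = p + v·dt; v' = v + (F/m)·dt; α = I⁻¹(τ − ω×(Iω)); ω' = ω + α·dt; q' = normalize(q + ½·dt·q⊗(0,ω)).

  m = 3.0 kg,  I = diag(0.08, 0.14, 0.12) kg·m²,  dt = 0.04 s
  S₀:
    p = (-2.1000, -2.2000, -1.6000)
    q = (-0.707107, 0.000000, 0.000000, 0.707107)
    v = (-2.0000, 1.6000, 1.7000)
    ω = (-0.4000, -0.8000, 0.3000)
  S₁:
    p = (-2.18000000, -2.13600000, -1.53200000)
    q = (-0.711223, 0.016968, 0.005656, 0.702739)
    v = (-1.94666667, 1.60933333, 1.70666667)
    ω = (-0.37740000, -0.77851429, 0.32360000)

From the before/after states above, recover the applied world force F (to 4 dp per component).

F = (4.0000, 0.7000, 0.5000)

velocity change Δv = (0.05333333, 0.00933333, 0.00666667)
F = m·Δv/dt = (4.0000, 0.7000, 0.5000)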